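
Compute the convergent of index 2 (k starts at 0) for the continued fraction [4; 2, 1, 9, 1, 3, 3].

Using pₖ = aₖpₖ₋₁ + pₖ₋₂, qₖ = aₖqₖ₋₁ + qₖ₋₂ (with p₋₁=1, p₋₂=0, q₋₁=0, q₋₂=1):
  k=0: a=4, p=4, q=1
  k=1: a=2, p=9, q=2
  k=2: a=1, p=13, q=3

13/3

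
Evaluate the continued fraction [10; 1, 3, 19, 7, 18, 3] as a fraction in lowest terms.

323629/30096

Using pₖ = aₖpₖ₋₁ + pₖ₋₂ and qₖ = aₖqₖ₋₁ + qₖ₋₂:
  k=0: a=10, p=10, q=1
  k=1: a=1, p=11, q=1
  k=2: a=3, p=43, q=4
  k=3: a=19, p=828, q=77
  k=4: a=7, p=5839, q=543
  k=5: a=18, p=105930, q=9851
  k=6: a=3, p=323629, q=30096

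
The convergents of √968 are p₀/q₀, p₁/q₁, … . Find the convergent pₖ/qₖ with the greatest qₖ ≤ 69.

√968 = [31; 8, 1, 6, 1, 8, 62, …] (period length 6).
Convergents:
  p_0/q_0 = 31/1
  p_1/q_1 = 249/8
  p_2/q_2 = 280/9
  p_3/q_3 = 1929/62
  p_4/q_4 = 2209/71
q_3 = 62 ≤ 69 < 71 = q_4, so the answer is 1929/62.

1929/62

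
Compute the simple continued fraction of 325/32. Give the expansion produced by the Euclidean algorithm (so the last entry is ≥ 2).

325 = 10×32 + 5
32 = 6×5 + 2
5 = 2×2 + 1
2 = 2×1 + 0  (stop)
So 325/32 = [10; 6, 2, 2].

[10; 6, 2, 2]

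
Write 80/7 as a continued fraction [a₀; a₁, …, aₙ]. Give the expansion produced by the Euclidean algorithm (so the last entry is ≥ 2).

[11; 2, 3]

80 = 11*7 + 3
7 = 2*3 + 1
3 = 3*1 + 0  (stop)
So 80/7 = [11; 2, 3].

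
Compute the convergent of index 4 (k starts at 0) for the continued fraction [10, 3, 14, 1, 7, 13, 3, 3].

Using pₖ = aₖpₖ₋₁ + pₖ₋₂, qₖ = aₖqₖ₋₁ + qₖ₋₂ (with p₋₁=1, p₋₂=0, q₋₁=0, q₋₂=1):
  k=0: a=10, p=10, q=1
  k=1: a=3, p=31, q=3
  k=2: a=14, p=444, q=43
  k=3: a=1, p=475, q=46
  k=4: a=7, p=3769, q=365

3769/365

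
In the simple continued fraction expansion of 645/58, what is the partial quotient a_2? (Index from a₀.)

3

645 = 11·58 + 7   →  a_0 = 11
58 = 8·7 + 2   →  a_1 = 8
7 = 3·2 + 1   →  a_2 = 3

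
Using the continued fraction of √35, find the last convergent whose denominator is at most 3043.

10081/1704

√35 = [5; 1, 10, …] (period length 2).
Convergents:
  p_0/q_0 = 5/1
  p_1/q_1 = 6/1
  p_2/q_2 = 65/11
  p_3/q_3 = 71/12
  p_4/q_4 = 775/131
  p_5/q_5 = 846/143
  p_6/q_6 = 9235/1561
  p_7/q_7 = 10081/1704
  p_8/q_8 = 110045/18601
q_7 = 1704 ≤ 3043 < 18601 = q_8, so the answer is 10081/1704.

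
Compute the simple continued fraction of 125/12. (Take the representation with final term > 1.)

125 = 10×12 + 5
12 = 2×5 + 2
5 = 2×2 + 1
2 = 2×1 + 0  (stop)
So 125/12 = [10; 2, 2, 2].

[10; 2, 2, 2]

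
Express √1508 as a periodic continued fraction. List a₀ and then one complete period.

[38; 1, 4, 1, 76]

a₀ = ⌊√1508⌋ = 38.
With m₀=0, d₀=1 and mₖ₊₁ = dₖaₖ − mₖ, dₖ₊₁ = (n − mₖ₊₁²)/dₖ, aₖ₊₁ = ⌊(a₀+mₖ₊₁)/dₖ₊₁⌋:
  k=1: m=38, d=64, a=1
  k=2: m=26, d=13, a=4
  k=3: m=26, d=64, a=1
  k=4: m=38, d=1, a=76
d=1 and a=2a₀=76 at k=4, so the next step gives (m, d) = (38, 64) again — its k=1 value — and the period has length 4.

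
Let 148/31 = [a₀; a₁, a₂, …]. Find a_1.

1

148 = 4·31 + 24   →  a_0 = 4
31 = 1·24 + 7   →  a_1 = 1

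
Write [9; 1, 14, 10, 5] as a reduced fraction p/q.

7649/770

Fold from the inside: start with 5/1.
  10 + 1/5 = 51/5
  14 + 5/51 = 719/51
  1 + 51/719 = 770/719
  9 + 719/770 = 7649/770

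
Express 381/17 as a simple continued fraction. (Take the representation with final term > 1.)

[22; 2, 2, 3]

381 = 22·17 + 7
17 = 2·7 + 3
7 = 2·3 + 1
3 = 3·1 + 0  (stop)
So 381/17 = [22; 2, 2, 3].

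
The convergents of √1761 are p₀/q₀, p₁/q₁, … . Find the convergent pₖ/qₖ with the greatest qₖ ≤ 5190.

√1761 = [41; 1, 26, 1, 82, …] (period length 4).
Convergents:
  p_0/q_0 = 41/1
  p_1/q_1 = 42/1
  p_2/q_2 = 1133/27
  p_3/q_3 = 1175/28
  p_4/q_4 = 97483/2323
  p_5/q_5 = 98658/2351
  p_6/q_6 = 2662591/63449
q_5 = 2351 ≤ 5190 < 63449 = q_6, so the answer is 98658/2351.

98658/2351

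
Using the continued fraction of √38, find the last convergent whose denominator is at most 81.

450/73

√38 = [6; 6, 12, …] (period length 2).
Convergents:
  p_0/q_0 = 6/1
  p_1/q_1 = 37/6
  p_2/q_2 = 450/73
  p_3/q_3 = 2737/444
q_2 = 73 ≤ 81 < 444 = q_3, so the answer is 450/73.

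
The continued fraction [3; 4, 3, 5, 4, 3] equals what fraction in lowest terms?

3025/936

Using pₖ = aₖpₖ₋₁ + pₖ₋₂ and qₖ = aₖqₖ₋₁ + qₖ₋₂:
  k=0: a=3, p=3, q=1
  k=1: a=4, p=13, q=4
  k=2: a=3, p=42, q=13
  k=3: a=5, p=223, q=69
  k=4: a=4, p=934, q=289
  k=5: a=3, p=3025, q=936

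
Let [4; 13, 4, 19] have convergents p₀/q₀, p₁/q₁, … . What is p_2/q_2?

216/53

Using pₖ = aₖpₖ₋₁ + pₖ₋₂, qₖ = aₖqₖ₋₁ + qₖ₋₂ (with p₋₁=1, p₋₂=0, q₋₁=0, q₋₂=1):
  k=0: a=4, p=4, q=1
  k=1: a=13, p=53, q=13
  k=2: a=4, p=216, q=53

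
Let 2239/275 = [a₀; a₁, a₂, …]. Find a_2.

2239 = 8·275 + 39   →  a_0 = 8
275 = 7·39 + 2   →  a_1 = 7
39 = 19·2 + 1   →  a_2 = 19

19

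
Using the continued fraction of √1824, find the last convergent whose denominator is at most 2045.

√1824 = [42; 1, 2, 2, 2, 1, 84, …] (period length 6).
Convergents:
  p_0/q_0 = 42/1
  p_1/q_1 = 43/1
  p_2/q_2 = 128/3
  p_3/q_3 = 299/7
  p_4/q_4 = 726/17
  p_5/q_5 = 1025/24
  p_6/q_6 = 86826/2033
  p_7/q_7 = 87851/2057
q_6 = 2033 ≤ 2045 < 2057 = q_7, so the answer is 86826/2033.

86826/2033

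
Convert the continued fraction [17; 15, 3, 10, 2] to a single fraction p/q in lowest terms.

16997/996

Using pₖ = aₖpₖ₋₁ + pₖ₋₂ and qₖ = aₖqₖ₋₁ + qₖ₋₂:
  k=0: a=17, p=17, q=1
  k=1: a=15, p=256, q=15
  k=2: a=3, p=785, q=46
  k=3: a=10, p=8106, q=475
  k=4: a=2, p=16997, q=996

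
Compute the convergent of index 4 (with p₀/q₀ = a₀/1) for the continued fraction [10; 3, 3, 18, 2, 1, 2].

3873/376

Using pₖ = aₖpₖ₋₁ + pₖ₋₂, qₖ = aₖqₖ₋₁ + qₖ₋₂ (with p₋₁=1, p₋₂=0, q₋₁=0, q₋₂=1):
  k=0: a=10, p=10, q=1
  k=1: a=3, p=31, q=3
  k=2: a=3, p=103, q=10
  k=3: a=18, p=1885, q=183
  k=4: a=2, p=3873, q=376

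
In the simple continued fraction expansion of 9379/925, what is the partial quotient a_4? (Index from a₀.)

9379 = 10·925 + 129   →  a_0 = 10
925 = 7·129 + 22   →  a_1 = 7
129 = 5·22 + 19   →  a_2 = 5
22 = 1·19 + 3   →  a_3 = 1
19 = 6·3 + 1   →  a_4 = 6

6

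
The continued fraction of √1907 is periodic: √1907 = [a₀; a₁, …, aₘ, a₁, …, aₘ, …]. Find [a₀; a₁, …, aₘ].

[43; 1, 2, 43, 2, 1, 86]

a₀ = ⌊√1907⌋ = 43.
With m₀=0, d₀=1 and mₖ₊₁ = dₖaₖ − mₖ, dₖ₊₁ = (n − mₖ₊₁²)/dₖ, aₖ₊₁ = ⌊(a₀+mₖ₊₁)/dₖ₊₁⌋:
  k=1: m=43, d=58, a=1
  k=2: m=15, d=29, a=2
  k=3: m=43, d=2, a=43
  k=4: m=43, d=29, a=2
  k=5: m=15, d=58, a=1
  k=6: m=43, d=1, a=86
d=1 and a=2a₀=86 at k=6, so the next step gives (m, d) = (43, 58) again — its k=1 value — and the period has length 6.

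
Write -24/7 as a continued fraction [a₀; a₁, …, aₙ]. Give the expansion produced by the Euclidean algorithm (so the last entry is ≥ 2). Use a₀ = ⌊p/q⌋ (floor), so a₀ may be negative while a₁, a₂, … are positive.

-24 = -4*7 + 4
7 = 1*4 + 3
4 = 1*3 + 1
3 = 3*1 + 0  (stop)
So -24/7 = [-4; 1, 1, 3].

[-4; 1, 1, 3]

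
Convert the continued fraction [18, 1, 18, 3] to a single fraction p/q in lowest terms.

1099/58

Using pₖ = aₖpₖ₋₁ + pₖ₋₂ and qₖ = aₖqₖ₋₁ + qₖ₋₂:
  k=0: a=18, p=18, q=1
  k=1: a=1, p=19, q=1
  k=2: a=18, p=360, q=19
  k=3: a=3, p=1099, q=58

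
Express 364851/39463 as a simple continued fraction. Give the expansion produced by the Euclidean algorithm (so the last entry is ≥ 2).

364851 = 9·39463 + 9684
39463 = 4·9684 + 727
9684 = 13·727 + 233
727 = 3·233 + 28
233 = 8·28 + 9
28 = 3·9 + 1
9 = 9·1 + 0  (stop)
So 364851/39463 = [9; 4, 13, 3, 8, 3, 9].

[9; 4, 13, 3, 8, 3, 9]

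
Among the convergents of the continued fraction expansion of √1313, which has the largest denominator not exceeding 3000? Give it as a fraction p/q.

√1313 = [36; 4, 4, 72, …] (period length 3).
Convergents:
  p_0/q_0 = 36/1
  p_1/q_1 = 145/4
  p_2/q_2 = 616/17
  p_3/q_3 = 44497/1228
  p_4/q_4 = 178604/4929
q_3 = 1228 ≤ 3000 < 4929 = q_4, so the answer is 44497/1228.

44497/1228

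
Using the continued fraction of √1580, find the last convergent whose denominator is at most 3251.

√1580 = [39; 1, 2, 1, 78, …] (period length 4).
Convergents:
  p_0/q_0 = 39/1
  p_1/q_1 = 40/1
  p_2/q_2 = 119/3
  p_3/q_3 = 159/4
  p_4/q_4 = 12521/315
  p_5/q_5 = 12680/319
  p_6/q_6 = 37881/953
  p_7/q_7 = 50561/1272
  p_8/q_8 = 3981639/100169
q_7 = 1272 ≤ 3251 < 100169 = q_8, so the answer is 50561/1272.

50561/1272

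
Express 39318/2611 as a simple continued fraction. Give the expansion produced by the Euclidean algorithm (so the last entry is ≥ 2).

39318 = 15·2611 + 153
2611 = 17·153 + 10
153 = 15·10 + 3
10 = 3·3 + 1
3 = 3·1 + 0  (stop)
So 39318/2611 = [15; 17, 15, 3, 3].

[15; 17, 15, 3, 3]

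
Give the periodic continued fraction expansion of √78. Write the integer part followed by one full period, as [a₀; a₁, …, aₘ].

a₀ = ⌊√78⌋ = 8.
With m₀=0, d₀=1 and mₖ₊₁ = dₖaₖ − mₖ, dₖ₊₁ = (n − mₖ₊₁²)/dₖ, aₖ₊₁ = ⌊(a₀+mₖ₊₁)/dₖ₊₁⌋:
  k=1: m=8, d=14, a=1
  k=2: m=6, d=3, a=4
  k=3: m=6, d=14, a=1
  k=4: m=8, d=1, a=16
d=1 and a=2a₀=16 at k=4, so the next step gives (m, d) = (8, 14) again — its k=1 value — and the period has length 4.

[8; 1, 4, 1, 16]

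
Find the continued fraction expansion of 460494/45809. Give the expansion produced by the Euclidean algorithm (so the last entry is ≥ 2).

460494 = 10×45809 + 2404
45809 = 19×2404 + 133
2404 = 18×133 + 10
133 = 13×10 + 3
10 = 3×3 + 1
3 = 3×1 + 0  (stop)
So 460494/45809 = [10; 19, 18, 13, 3, 3].

[10; 19, 18, 13, 3, 3]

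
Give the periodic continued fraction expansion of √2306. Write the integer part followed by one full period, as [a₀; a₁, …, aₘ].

[48; 48, 96]

a₀ = ⌊√2306⌋ = 48.
With m₀=0, d₀=1 and mₖ₊₁ = dₖaₖ − mₖ, dₖ₊₁ = (n − mₖ₊₁²)/dₖ, aₖ₊₁ = ⌊(a₀+mₖ₊₁)/dₖ₊₁⌋:
  k=1: m=48, d=2, a=48
  k=2: m=48, d=1, a=96
d=1 and a=2a₀=96 at k=2, so the next step gives (m, d) = (48, 2) again — its k=1 value — and the period has length 2.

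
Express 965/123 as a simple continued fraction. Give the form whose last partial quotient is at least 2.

965 = 7·123 + 104
123 = 1·104 + 19
104 = 5·19 + 9
19 = 2·9 + 1
9 = 9·1 + 0  (stop)
So 965/123 = [7; 1, 5, 2, 9].

[7; 1, 5, 2, 9]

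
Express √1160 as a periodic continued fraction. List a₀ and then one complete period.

[34; 17, 68]

a₀ = ⌊√1160⌋ = 34.
With m₀=0, d₀=1 and mₖ₊₁ = dₖaₖ − mₖ, dₖ₊₁ = (n − mₖ₊₁²)/dₖ, aₖ₊₁ = ⌊(a₀+mₖ₊₁)/dₖ₊₁⌋:
  k=1: m=34, d=4, a=17
  k=2: m=34, d=1, a=68
d=1 and a=2a₀=68 at k=2, so the next step gives (m, d) = (34, 4) again — its k=1 value — and the period has length 2.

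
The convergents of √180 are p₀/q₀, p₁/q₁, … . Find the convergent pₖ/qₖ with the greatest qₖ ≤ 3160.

21587/1609

√180 = [13; 2, 2, 2, 26, …] (period length 4).
Convergents:
  p_0/q_0 = 13/1
  p_1/q_1 = 27/2
  p_2/q_2 = 67/5
  p_3/q_3 = 161/12
  p_4/q_4 = 4253/317
  p_5/q_5 = 8667/646
  p_6/q_6 = 21587/1609
  p_7/q_7 = 51841/3864
q_6 = 1609 ≤ 3160 < 3864 = q_7, so the answer is 21587/1609.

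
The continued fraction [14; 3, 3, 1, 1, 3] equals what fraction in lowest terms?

1173/82

Fold from the inside: start with 3/1.
  1 + 1/3 = 4/3
  1 + 3/4 = 7/4
  3 + 4/7 = 25/7
  3 + 7/25 = 82/25
  14 + 25/82 = 1173/82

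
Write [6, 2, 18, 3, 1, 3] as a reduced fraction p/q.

3652/563

Using pₖ = aₖpₖ₋₁ + pₖ₋₂ and qₖ = aₖqₖ₋₁ + qₖ₋₂:
  k=0: a=6, p=6, q=1
  k=1: a=2, p=13, q=2
  k=2: a=18, p=240, q=37
  k=3: a=3, p=733, q=113
  k=4: a=1, p=973, q=150
  k=5: a=3, p=3652, q=563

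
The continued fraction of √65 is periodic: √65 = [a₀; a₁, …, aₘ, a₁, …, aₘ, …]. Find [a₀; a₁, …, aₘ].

[8; 16]

a₀ = ⌊√65⌋ = 8.
With m₀=0, d₀=1 and mₖ₊₁ = dₖaₖ − mₖ, dₖ₊₁ = (n − mₖ₊₁²)/dₖ, aₖ₊₁ = ⌊(a₀+mₖ₊₁)/dₖ₊₁⌋:
  k=1: m=8, d=1, a=16
d=1 and a=2a₀=16 at k=1, so the next step gives (m, d) = (8, 1) again — its k=1 value — and the period has length 1.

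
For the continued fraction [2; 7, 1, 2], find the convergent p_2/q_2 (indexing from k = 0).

17/8

Using pₖ = aₖpₖ₋₁ + pₖ₋₂, qₖ = aₖqₖ₋₁ + qₖ₋₂ (with p₋₁=1, p₋₂=0, q₋₁=0, q₋₂=1):
  k=0: a=2, p=2, q=1
  k=1: a=7, p=15, q=7
  k=2: a=1, p=17, q=8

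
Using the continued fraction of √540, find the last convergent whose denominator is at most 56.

√540 = [23; 4, 4, 1, 10, 1, 4, 4, 46, …] (period length 8).
Convergents:
  p_0/q_0 = 23/1
  p_1/q_1 = 93/4
  p_2/q_2 = 395/17
  p_3/q_3 = 488/21
  p_4/q_4 = 5275/227
q_3 = 21 ≤ 56 < 227 = q_4, so the answer is 488/21.

488/21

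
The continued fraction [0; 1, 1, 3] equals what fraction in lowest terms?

4/7

Fold from the inside: start with 3/1.
  1 + 1/3 = 4/3
  1 + 3/4 = 7/4
  0 + 4/7 = 4/7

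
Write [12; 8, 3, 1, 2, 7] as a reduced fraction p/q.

8121/670

Fold from the inside: start with 7/1.
  2 + 1/7 = 15/7
  1 + 7/15 = 22/15
  3 + 15/22 = 81/22
  8 + 22/81 = 670/81
  12 + 81/670 = 8121/670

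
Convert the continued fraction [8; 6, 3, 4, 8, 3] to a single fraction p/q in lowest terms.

17190/2107

Using pₖ = aₖpₖ₋₁ + pₖ₋₂ and qₖ = aₖqₖ₋₁ + qₖ₋₂:
  k=0: a=8, p=8, q=1
  k=1: a=6, p=49, q=6
  k=2: a=3, p=155, q=19
  k=3: a=4, p=669, q=82
  k=4: a=8, p=5507, q=675
  k=5: a=3, p=17190, q=2107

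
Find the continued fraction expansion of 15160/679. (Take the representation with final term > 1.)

15160 = 22·679 + 222
679 = 3·222 + 13
222 = 17·13 + 1
13 = 13·1 + 0  (stop)
So 15160/679 = [22; 3, 17, 13].

[22; 3, 17, 13]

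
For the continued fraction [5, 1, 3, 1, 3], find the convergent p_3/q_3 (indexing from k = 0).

Using pₖ = aₖpₖ₋₁ + pₖ₋₂, qₖ = aₖqₖ₋₁ + qₖ₋₂ (with p₋₁=1, p₋₂=0, q₋₁=0, q₋₂=1):
  k=0: a=5, p=5, q=1
  k=1: a=1, p=6, q=1
  k=2: a=3, p=23, q=4
  k=3: a=1, p=29, q=5

29/5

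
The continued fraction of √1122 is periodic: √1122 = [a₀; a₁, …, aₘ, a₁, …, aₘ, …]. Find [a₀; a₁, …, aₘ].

[33; 2, 66]

a₀ = ⌊√1122⌋ = 33.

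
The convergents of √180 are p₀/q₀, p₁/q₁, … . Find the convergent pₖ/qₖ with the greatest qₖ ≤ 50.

161/12

√180 = [13; 2, 2, 2, 26, …] (period length 4).
Convergents:
  p_0/q_0 = 13/1
  p_1/q_1 = 27/2
  p_2/q_2 = 67/5
  p_3/q_3 = 161/12
  p_4/q_4 = 4253/317
q_3 = 12 ≤ 50 < 317 = q_4, so the answer is 161/12.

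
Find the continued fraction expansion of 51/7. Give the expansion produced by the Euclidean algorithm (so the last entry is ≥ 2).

[7; 3, 2]

51 = 7·7 + 2
7 = 3·2 + 1
2 = 2·1 + 0  (stop)
So 51/7 = [7; 3, 2].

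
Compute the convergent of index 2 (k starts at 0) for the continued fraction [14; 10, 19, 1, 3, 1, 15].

2693/191

Using pₖ = aₖpₖ₋₁ + pₖ₋₂, qₖ = aₖqₖ₋₁ + qₖ₋₂ (with p₋₁=1, p₋₂=0, q₋₁=0, q₋₂=1):
  k=0: a=14, p=14, q=1
  k=1: a=10, p=141, q=10
  k=2: a=19, p=2693, q=191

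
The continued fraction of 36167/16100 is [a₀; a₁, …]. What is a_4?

11

36167 = 2·16100 + 3967   →  a_0 = 2
16100 = 4·3967 + 232   →  a_1 = 4
3967 = 17·232 + 23   →  a_2 = 17
232 = 10·23 + 2   →  a_3 = 10
23 = 11·2 + 1   →  a_4 = 11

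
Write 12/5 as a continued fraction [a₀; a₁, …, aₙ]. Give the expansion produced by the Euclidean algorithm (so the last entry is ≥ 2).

12 = 2·5 + 2
5 = 2·2 + 1
2 = 2·1 + 0  (stop)
So 12/5 = [2; 2, 2].

[2; 2, 2]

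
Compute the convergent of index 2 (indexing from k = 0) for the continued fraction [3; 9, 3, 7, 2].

87/28

Using pₖ = aₖpₖ₋₁ + pₖ₋₂, qₖ = aₖqₖ₋₁ + qₖ₋₂ (with p₋₁=1, p₋₂=0, q₋₁=0, q₋₂=1):
  k=0: a=3, p=3, q=1
  k=1: a=9, p=28, q=9
  k=2: a=3, p=87, q=28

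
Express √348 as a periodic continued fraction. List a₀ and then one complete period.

[18; 1, 1, 1, 8, 1, 1, 1, 36]

a₀ = ⌊√348⌋ = 18.
With m₀=0, d₀=1 and mₖ₊₁ = dₖaₖ − mₖ, dₖ₊₁ = (n − mₖ₊₁²)/dₖ, aₖ₊₁ = ⌊(a₀+mₖ₊₁)/dₖ₊₁⌋:
  k=1: m=18, d=24, a=1
  k=2: m=6, d=13, a=1
  k=3: m=7, d=23, a=1
  k=4: m=16, d=4, a=8
  k=5: m=16, d=23, a=1
  k=6: m=7, d=13, a=1
  k=7: m=6, d=24, a=1
  k=8: m=18, d=1, a=36
d=1 and a=2a₀=36 at k=8, so the next step gives (m, d) = (18, 24) again — its k=1 value — and the period has length 8.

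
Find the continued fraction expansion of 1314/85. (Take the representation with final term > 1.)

1314 = 15×85 + 39
85 = 2×39 + 7
39 = 5×7 + 4
7 = 1×4 + 3
4 = 1×3 + 1
3 = 3×1 + 0  (stop)
So 1314/85 = [15; 2, 5, 1, 1, 3].

[15; 2, 5, 1, 1, 3]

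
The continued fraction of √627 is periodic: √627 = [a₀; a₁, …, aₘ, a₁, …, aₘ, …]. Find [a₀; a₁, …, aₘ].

[25; 25, 50]

a₀ = ⌊√627⌋ = 25.
With m₀=0, d₀=1 and mₖ₊₁ = dₖaₖ − mₖ, dₖ₊₁ = (n − mₖ₊₁²)/dₖ, aₖ₊₁ = ⌊(a₀+mₖ₊₁)/dₖ₊₁⌋:
  k=1: m=25, d=2, a=25
  k=2: m=25, d=1, a=50
d=1 and a=2a₀=50 at k=2, so the next step gives (m, d) = (25, 2) again — its k=1 value — and the period has length 2.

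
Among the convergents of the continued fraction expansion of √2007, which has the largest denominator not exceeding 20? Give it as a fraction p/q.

224/5

√2007 = [44; 1, 3, 1, 88, …] (period length 4).
Convergents:
  p_0/q_0 = 44/1
  p_1/q_1 = 45/1
  p_2/q_2 = 179/4
  p_3/q_3 = 224/5
  p_4/q_4 = 19891/444
q_3 = 5 ≤ 20 < 444 = q_4, so the answer is 224/5.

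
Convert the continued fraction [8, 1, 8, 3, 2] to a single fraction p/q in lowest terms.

578/65

Using pₖ = aₖpₖ₋₁ + pₖ₋₂ and qₖ = aₖqₖ₋₁ + qₖ₋₂:
  k=0: a=8, p=8, q=1
  k=1: a=1, p=9, q=1
  k=2: a=8, p=80, q=9
  k=3: a=3, p=249, q=28
  k=4: a=2, p=578, q=65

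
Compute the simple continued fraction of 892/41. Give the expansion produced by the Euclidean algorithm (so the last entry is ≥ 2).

[21; 1, 3, 10]

892 = 21×41 + 31
41 = 1×31 + 10
31 = 3×10 + 1
10 = 10×1 + 0  (stop)
So 892/41 = [21; 1, 3, 10].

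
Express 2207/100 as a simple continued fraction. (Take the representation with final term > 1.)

2207 = 22*100 + 7
100 = 14*7 + 2
7 = 3*2 + 1
2 = 2*1 + 0  (stop)
So 2207/100 = [22; 14, 3, 2].

[22; 14, 3, 2]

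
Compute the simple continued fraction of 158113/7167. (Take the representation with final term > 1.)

158113 = 22*7167 + 439
7167 = 16*439 + 143
439 = 3*143 + 10
143 = 14*10 + 3
10 = 3*3 + 1
3 = 3*1 + 0  (stop)
So 158113/7167 = [22; 16, 3, 14, 3, 3].

[22; 16, 3, 14, 3, 3]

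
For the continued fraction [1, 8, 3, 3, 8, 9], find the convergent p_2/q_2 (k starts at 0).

28/25

Using pₖ = aₖpₖ₋₁ + pₖ₋₂, qₖ = aₖqₖ₋₁ + qₖ₋₂ (with p₋₁=1, p₋₂=0, q₋₁=0, q₋₂=1):
  k=0: a=1, p=1, q=1
  k=1: a=8, p=9, q=8
  k=2: a=3, p=28, q=25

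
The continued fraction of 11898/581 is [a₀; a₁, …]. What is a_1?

11898 = 20·581 + 278   →  a_0 = 20
581 = 2·278 + 25   →  a_1 = 2

2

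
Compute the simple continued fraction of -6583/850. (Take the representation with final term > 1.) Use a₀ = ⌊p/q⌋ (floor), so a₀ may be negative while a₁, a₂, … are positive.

-6583 = -8×850 + 217
850 = 3×217 + 199
217 = 1×199 + 18
199 = 11×18 + 1
18 = 18×1 + 0  (stop)
So -6583/850 = [-8; 3, 1, 11, 18].

[-8; 3, 1, 11, 18]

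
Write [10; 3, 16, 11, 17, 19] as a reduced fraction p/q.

Using pₖ = aₖpₖ₋₁ + pₖ₋₂ and qₖ = aₖqₖ₋₁ + qₖ₋₂:
  k=0: a=10, p=10, q=1
  k=1: a=3, p=31, q=3
  k=2: a=16, p=506, q=49
  k=3: a=11, p=5597, q=542
  k=4: a=17, p=95655, q=9263
  k=5: a=19, p=1823042, q=176539

1823042/176539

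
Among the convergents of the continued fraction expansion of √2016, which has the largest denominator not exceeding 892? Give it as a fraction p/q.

39916/889

√2016 = [44; 1, 8, 1, 88, …] (period length 4).
Convergents:
  p_0/q_0 = 44/1
  p_1/q_1 = 45/1
  p_2/q_2 = 404/9
  p_3/q_3 = 449/10
  p_4/q_4 = 39916/889
  p_5/q_5 = 40365/899
q_4 = 889 ≤ 892 < 899 = q_5, so the answer is 39916/889.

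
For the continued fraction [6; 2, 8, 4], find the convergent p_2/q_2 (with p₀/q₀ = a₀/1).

Using pₖ = aₖpₖ₋₁ + pₖ₋₂, qₖ = aₖqₖ₋₁ + qₖ₋₂ (with p₋₁=1, p₋₂=0, q₋₁=0, q₋₂=1):
  k=0: a=6, p=6, q=1
  k=1: a=2, p=13, q=2
  k=2: a=8, p=110, q=17

110/17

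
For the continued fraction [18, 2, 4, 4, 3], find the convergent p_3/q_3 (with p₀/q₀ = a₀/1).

701/38

Using pₖ = aₖpₖ₋₁ + pₖ₋₂, qₖ = aₖqₖ₋₁ + qₖ₋₂ (with p₋₁=1, p₋₂=0, q₋₁=0, q₋₂=1):
  k=0: a=18, p=18, q=1
  k=1: a=2, p=37, q=2
  k=2: a=4, p=166, q=9
  k=3: a=4, p=701, q=38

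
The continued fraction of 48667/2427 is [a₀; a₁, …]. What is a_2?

9

48667 = 20·2427 + 127   →  a_0 = 20
2427 = 19·127 + 14   →  a_1 = 19
127 = 9·14 + 1   →  a_2 = 9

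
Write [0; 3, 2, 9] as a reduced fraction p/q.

19/66

Using pₖ = aₖpₖ₋₁ + pₖ₋₂ and qₖ = aₖqₖ₋₁ + qₖ₋₂:
  k=0: a=0, p=0, q=1
  k=1: a=3, p=1, q=3
  k=2: a=2, p=2, q=7
  k=3: a=9, p=19, q=66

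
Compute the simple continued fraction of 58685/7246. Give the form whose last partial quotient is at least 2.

[8; 10, 9, 2, 3, 3, 3]

58685 = 8×7246 + 717
7246 = 10×717 + 76
717 = 9×76 + 33
76 = 2×33 + 10
33 = 3×10 + 3
10 = 3×3 + 1
3 = 3×1 + 0  (stop)
So 58685/7246 = [8; 10, 9, 2, 3, 3, 3].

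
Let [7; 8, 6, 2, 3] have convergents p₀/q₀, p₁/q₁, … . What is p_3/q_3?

Using pₖ = aₖpₖ₋₁ + pₖ₋₂, qₖ = aₖqₖ₋₁ + qₖ₋₂ (with p₋₁=1, p₋₂=0, q₋₁=0, q₋₂=1):
  k=0: a=7, p=7, q=1
  k=1: a=8, p=57, q=8
  k=2: a=6, p=349, q=49
  k=3: a=2, p=755, q=106

755/106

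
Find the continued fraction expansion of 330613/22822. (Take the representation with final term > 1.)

330613 = 14*22822 + 11105
22822 = 2*11105 + 612
11105 = 18*612 + 89
612 = 6*89 + 78
89 = 1*78 + 11
78 = 7*11 + 1
11 = 11*1 + 0  (stop)
So 330613/22822 = [14; 2, 18, 6, 1, 7, 11].

[14; 2, 18, 6, 1, 7, 11]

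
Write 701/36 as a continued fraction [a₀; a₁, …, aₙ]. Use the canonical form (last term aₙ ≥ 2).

[19; 2, 8, 2]

701 = 19*36 + 17
36 = 2*17 + 2
17 = 8*2 + 1
2 = 2*1 + 0  (stop)
So 701/36 = [19; 2, 8, 2].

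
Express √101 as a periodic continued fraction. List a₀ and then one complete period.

a₀ = ⌊√101⌋ = 10.

[10; 20]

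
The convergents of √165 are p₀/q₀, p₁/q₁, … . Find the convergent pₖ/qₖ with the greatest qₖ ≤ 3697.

√165 = [12; 1, 5, 2, 5, 1, 24, …] (period length 6).
Convergents:
  p_0/q_0 = 12/1
  p_1/q_1 = 13/1
  p_2/q_2 = 77/6
  p_3/q_3 = 167/13
  p_4/q_4 = 912/71
  p_5/q_5 = 1079/84
  p_6/q_6 = 26808/2087
  p_7/q_7 = 27887/2171
  p_8/q_8 = 166243/12942
q_7 = 2171 ≤ 3697 < 12942 = q_8, so the answer is 27887/2171.

27887/2171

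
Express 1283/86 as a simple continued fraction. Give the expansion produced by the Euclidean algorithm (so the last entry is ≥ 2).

[14; 1, 11, 3, 2]

1283 = 14×86 + 79
86 = 1×79 + 7
79 = 11×7 + 2
7 = 3×2 + 1
2 = 2×1 + 0  (stop)
So 1283/86 = [14; 1, 11, 3, 2].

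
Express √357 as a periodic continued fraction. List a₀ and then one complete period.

a₀ = ⌊√357⌋ = 18.
With m₀=0, d₀=1 and mₖ₊₁ = dₖaₖ − mₖ, dₖ₊₁ = (n − mₖ₊₁²)/dₖ, aₖ₊₁ = ⌊(a₀+mₖ₊₁)/dₖ₊₁⌋:
  k=1: m=18, d=33, a=1
  k=2: m=15, d=4, a=8
  k=3: m=17, d=17, a=2
  k=4: m=17, d=4, a=8
  k=5: m=15, d=33, a=1
  k=6: m=18, d=1, a=36
d=1 and a=2a₀=36 at k=6, so the next step gives (m, d) = (18, 33) again — its k=1 value — and the period has length 6.

[18; 1, 8, 2, 8, 1, 36]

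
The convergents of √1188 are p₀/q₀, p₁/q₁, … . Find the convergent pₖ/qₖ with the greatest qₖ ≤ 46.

√1188 = [34; 2, 7, 6, 7, 2, 68, …] (period length 6).
Convergents:
  p_0/q_0 = 34/1
  p_1/q_1 = 69/2
  p_2/q_2 = 517/15
  p_3/q_3 = 3171/92
q_2 = 15 ≤ 46 < 92 = q_3, so the answer is 517/15.

517/15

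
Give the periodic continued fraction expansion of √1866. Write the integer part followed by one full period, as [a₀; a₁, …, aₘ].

[43; 5, 14, 5, 86]

a₀ = ⌊√1866⌋ = 43.
With m₀=0, d₀=1 and mₖ₊₁ = dₖaₖ − mₖ, dₖ₊₁ = (n − mₖ₊₁²)/dₖ, aₖ₊₁ = ⌊(a₀+mₖ₊₁)/dₖ₊₁⌋:
  k=1: m=43, d=17, a=5
  k=2: m=42, d=6, a=14
  k=3: m=42, d=17, a=5
  k=4: m=43, d=1, a=86
d=1 and a=2a₀=86 at k=4, so the next step gives (m, d) = (43, 17) again — its k=1 value — and the period has length 4.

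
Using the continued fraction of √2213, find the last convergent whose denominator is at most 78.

2211/47

√2213 = [47; 23, 1, 1, 23, 94, …] (period length 5).
Convergents:
  p_0/q_0 = 47/1
  p_1/q_1 = 1082/23
  p_2/q_2 = 1129/24
  p_3/q_3 = 2211/47
  p_4/q_4 = 51982/1105
q_3 = 47 ≤ 78 < 1105 = q_4, so the answer is 2211/47.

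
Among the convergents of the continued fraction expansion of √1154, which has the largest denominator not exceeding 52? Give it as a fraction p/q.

1155/34

√1154 = [33; 1, 32, 1, 66, …] (period length 4).
Convergents:
  p_0/q_0 = 33/1
  p_1/q_1 = 34/1
  p_2/q_2 = 1121/33
  p_3/q_3 = 1155/34
  p_4/q_4 = 77351/2277
q_3 = 34 ≤ 52 < 2277 = q_4, so the answer is 1155/34.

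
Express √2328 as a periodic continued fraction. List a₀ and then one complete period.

[48; 4, 96]

a₀ = ⌊√2328⌋ = 48.
With m₀=0, d₀=1 and mₖ₊₁ = dₖaₖ − mₖ, dₖ₊₁ = (n − mₖ₊₁²)/dₖ, aₖ₊₁ = ⌊(a₀+mₖ₊₁)/dₖ₊₁⌋:
  k=1: m=48, d=24, a=4
  k=2: m=48, d=1, a=96
d=1 and a=2a₀=96 at k=2, so the next step gives (m, d) = (48, 24) again — its k=1 value — and the period has length 2.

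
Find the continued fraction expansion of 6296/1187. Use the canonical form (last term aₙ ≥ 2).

6296 = 5×1187 + 361
1187 = 3×361 + 104
361 = 3×104 + 49
104 = 2×49 + 6
49 = 8×6 + 1
6 = 6×1 + 0  (stop)
So 6296/1187 = [5; 3, 3, 2, 8, 6].

[5; 3, 3, 2, 8, 6]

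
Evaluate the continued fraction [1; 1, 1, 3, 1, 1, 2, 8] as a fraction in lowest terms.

537/344

Using pₖ = aₖpₖ₋₁ + pₖ₋₂ and qₖ = aₖqₖ₋₁ + qₖ₋₂:
  k=0: a=1, p=1, q=1
  k=1: a=1, p=2, q=1
  k=2: a=1, p=3, q=2
  k=3: a=3, p=11, q=7
  k=4: a=1, p=14, q=9
  k=5: a=1, p=25, q=16
  k=6: a=2, p=64, q=41
  k=7: a=8, p=537, q=344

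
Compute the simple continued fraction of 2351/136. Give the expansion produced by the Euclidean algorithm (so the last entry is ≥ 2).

2351 = 17*136 + 39
136 = 3*39 + 19
39 = 2*19 + 1
19 = 19*1 + 0  (stop)
So 2351/136 = [17; 3, 2, 19].

[17; 3, 2, 19]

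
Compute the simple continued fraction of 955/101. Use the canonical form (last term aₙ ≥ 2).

955 = 9×101 + 46
101 = 2×46 + 9
46 = 5×9 + 1
9 = 9×1 + 0  (stop)
So 955/101 = [9; 2, 5, 9].

[9; 2, 5, 9]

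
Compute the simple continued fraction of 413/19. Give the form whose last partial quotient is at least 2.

413 = 21*19 + 14
19 = 1*14 + 5
14 = 2*5 + 4
5 = 1*4 + 1
4 = 4*1 + 0  (stop)
So 413/19 = [21; 1, 2, 1, 4].

[21; 1, 2, 1, 4]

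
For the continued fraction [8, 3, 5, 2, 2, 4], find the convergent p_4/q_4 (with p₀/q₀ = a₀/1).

Using pₖ = aₖpₖ₋₁ + pₖ₋₂, qₖ = aₖqₖ₋₁ + qₖ₋₂ (with p₋₁=1, p₋₂=0, q₋₁=0, q₋₂=1):
  k=0: a=8, p=8, q=1
  k=1: a=3, p=25, q=3
  k=2: a=5, p=133, q=16
  k=3: a=2, p=291, q=35
  k=4: a=2, p=715, q=86

715/86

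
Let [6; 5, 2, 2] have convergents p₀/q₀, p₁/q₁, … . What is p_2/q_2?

68/11

Using pₖ = aₖpₖ₋₁ + pₖ₋₂, qₖ = aₖqₖ₋₁ + qₖ₋₂ (with p₋₁=1, p₋₂=0, q₋₁=0, q₋₂=1):
  k=0: a=6, p=6, q=1
  k=1: a=5, p=31, q=5
  k=2: a=2, p=68, q=11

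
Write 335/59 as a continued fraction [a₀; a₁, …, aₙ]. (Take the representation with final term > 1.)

[5; 1, 2, 9, 2]

335 = 5*59 + 40
59 = 1*40 + 19
40 = 2*19 + 2
19 = 9*2 + 1
2 = 2*1 + 0  (stop)
So 335/59 = [5; 1, 2, 9, 2].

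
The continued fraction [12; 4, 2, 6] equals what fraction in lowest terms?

709/58

Fold from the inside: start with 6/1.
  2 + 1/6 = 13/6
  4 + 6/13 = 58/13
  12 + 13/58 = 709/58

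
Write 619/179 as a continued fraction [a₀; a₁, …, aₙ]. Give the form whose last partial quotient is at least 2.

[3; 2, 5, 2, 7]

619 = 3·179 + 82
179 = 2·82 + 15
82 = 5·15 + 7
15 = 2·7 + 1
7 = 7·1 + 0  (stop)
So 619/179 = [3; 2, 5, 2, 7].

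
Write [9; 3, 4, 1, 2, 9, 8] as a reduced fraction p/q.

31779/3413

Using pₖ = aₖpₖ₋₁ + pₖ₋₂ and qₖ = aₖqₖ₋₁ + qₖ₋₂:
  k=0: a=9, p=9, q=1
  k=1: a=3, p=28, q=3
  k=2: a=4, p=121, q=13
  k=3: a=1, p=149, q=16
  k=4: a=2, p=419, q=45
  k=5: a=9, p=3920, q=421
  k=6: a=8, p=31779, q=3413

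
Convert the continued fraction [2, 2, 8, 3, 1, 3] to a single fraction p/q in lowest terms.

650/263

Fold from the inside: start with 3/1.
  1 + 1/3 = 4/3
  3 + 3/4 = 15/4
  8 + 4/15 = 124/15
  2 + 15/124 = 263/124
  2 + 124/263 = 650/263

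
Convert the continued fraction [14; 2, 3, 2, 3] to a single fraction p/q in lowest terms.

794/55

Using pₖ = aₖpₖ₋₁ + pₖ₋₂ and qₖ = aₖqₖ₋₁ + qₖ₋₂:
  k=0: a=14, p=14, q=1
  k=1: a=2, p=29, q=2
  k=2: a=3, p=101, q=7
  k=3: a=2, p=231, q=16
  k=4: a=3, p=794, q=55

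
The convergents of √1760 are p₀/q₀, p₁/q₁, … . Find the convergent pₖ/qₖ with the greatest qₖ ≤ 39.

√1760 = [41; 1, 19, 1, 82, …] (period length 4).
Convergents:
  p_0/q_0 = 41/1
  p_1/q_1 = 42/1
  p_2/q_2 = 839/20
  p_3/q_3 = 881/21
  p_4/q_4 = 73081/1742
q_3 = 21 ≤ 39 < 1742 = q_4, so the answer is 881/21.

881/21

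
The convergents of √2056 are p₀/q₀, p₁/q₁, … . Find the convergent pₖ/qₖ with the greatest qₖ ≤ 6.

136/3

√2056 = [45; 2, 1, 10, 1, 2, 90, …] (period length 6).
Convergents:
  p_0/q_0 = 45/1
  p_1/q_1 = 91/2
  p_2/q_2 = 136/3
  p_3/q_3 = 1451/32
q_2 = 3 ≤ 6 < 32 = q_3, so the answer is 136/3.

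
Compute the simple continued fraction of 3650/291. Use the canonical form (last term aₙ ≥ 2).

3650 = 12*291 + 158
291 = 1*158 + 133
158 = 1*133 + 25
133 = 5*25 + 8
25 = 3*8 + 1
8 = 8*1 + 0  (stop)
So 3650/291 = [12; 1, 1, 5, 3, 8].

[12; 1, 1, 5, 3, 8]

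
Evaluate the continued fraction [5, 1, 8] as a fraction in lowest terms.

53/9

Using pₖ = aₖpₖ₋₁ + pₖ₋₂ and qₖ = aₖqₖ₋₁ + qₖ₋₂:
  k=0: a=5, p=5, q=1
  k=1: a=1, p=6, q=1
  k=2: a=8, p=53, q=9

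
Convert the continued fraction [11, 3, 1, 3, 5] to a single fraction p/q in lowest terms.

890/79

Using pₖ = aₖpₖ₋₁ + pₖ₋₂ and qₖ = aₖqₖ₋₁ + qₖ₋₂:
  k=0: a=11, p=11, q=1
  k=1: a=3, p=34, q=3
  k=2: a=1, p=45, q=4
  k=3: a=3, p=169, q=15
  k=4: a=5, p=890, q=79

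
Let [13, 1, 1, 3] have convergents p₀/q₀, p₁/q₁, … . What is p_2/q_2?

Using pₖ = aₖpₖ₋₁ + pₖ₋₂, qₖ = aₖqₖ₋₁ + qₖ₋₂ (with p₋₁=1, p₋₂=0, q₋₁=0, q₋₂=1):
  k=0: a=13, p=13, q=1
  k=1: a=1, p=14, q=1
  k=2: a=1, p=27, q=2

27/2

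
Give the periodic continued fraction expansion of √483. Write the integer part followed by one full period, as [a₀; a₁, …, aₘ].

[21; 1, 42]

a₀ = ⌊√483⌋ = 21.
With m₀=0, d₀=1 and mₖ₊₁ = dₖaₖ − mₖ, dₖ₊₁ = (n − mₖ₊₁²)/dₖ, aₖ₊₁ = ⌊(a₀+mₖ₊₁)/dₖ₊₁⌋:
  k=1: m=21, d=42, a=1
  k=2: m=21, d=1, a=42
d=1 and a=2a₀=42 at k=2, so the next step gives (m, d) = (21, 42) again — its k=1 value — and the period has length 2.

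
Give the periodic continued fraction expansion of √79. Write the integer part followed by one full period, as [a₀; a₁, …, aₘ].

[8; 1, 7, 1, 16]

a₀ = ⌊√79⌋ = 8.
With m₀=0, d₀=1 and mₖ₊₁ = dₖaₖ − mₖ, dₖ₊₁ = (n − mₖ₊₁²)/dₖ, aₖ₊₁ = ⌊(a₀+mₖ₊₁)/dₖ₊₁⌋:
  k=1: m=8, d=15, a=1
  k=2: m=7, d=2, a=7
  k=3: m=7, d=15, a=1
  k=4: m=8, d=1, a=16
d=1 and a=2a₀=16 at k=4, so the next step gives (m, d) = (8, 15) again — its k=1 value — and the period has length 4.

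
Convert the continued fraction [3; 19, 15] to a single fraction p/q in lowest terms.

873/286

Using pₖ = aₖpₖ₋₁ + pₖ₋₂ and qₖ = aₖqₖ₋₁ + qₖ₋₂:
  k=0: a=3, p=3, q=1
  k=1: a=19, p=58, q=19
  k=2: a=15, p=873, q=286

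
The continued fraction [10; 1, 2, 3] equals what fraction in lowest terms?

107/10

Fold from the inside: start with 3/1.
  2 + 1/3 = 7/3
  1 + 3/7 = 10/7
  10 + 7/10 = 107/10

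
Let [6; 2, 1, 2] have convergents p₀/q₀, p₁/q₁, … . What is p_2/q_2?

Using pₖ = aₖpₖ₋₁ + pₖ₋₂, qₖ = aₖqₖ₋₁ + qₖ₋₂ (with p₋₁=1, p₋₂=0, q₋₁=0, q₋₂=1):
  k=0: a=6, p=6, q=1
  k=1: a=2, p=13, q=2
  k=2: a=1, p=19, q=3

19/3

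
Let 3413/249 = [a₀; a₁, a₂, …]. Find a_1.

1

3413 = 13·249 + 176   →  a_0 = 13
249 = 1·176 + 73   →  a_1 = 1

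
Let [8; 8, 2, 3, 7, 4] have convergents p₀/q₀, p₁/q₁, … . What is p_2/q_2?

Using pₖ = aₖpₖ₋₁ + pₖ₋₂, qₖ = aₖqₖ₋₁ + qₖ₋₂ (with p₋₁=1, p₋₂=0, q₋₁=0, q₋₂=1):
  k=0: a=8, p=8, q=1
  k=1: a=8, p=65, q=8
  k=2: a=2, p=138, q=17

138/17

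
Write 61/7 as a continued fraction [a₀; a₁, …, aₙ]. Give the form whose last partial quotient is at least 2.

[8; 1, 2, 2]

61 = 8*7 + 5
7 = 1*5 + 2
5 = 2*2 + 1
2 = 2*1 + 0  (stop)
So 61/7 = [8; 1, 2, 2].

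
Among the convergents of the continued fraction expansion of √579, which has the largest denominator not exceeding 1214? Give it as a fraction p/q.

18504/769

√579 = [24; 16, 48, …] (period length 2).
Convergents:
  p_0/q_0 = 24/1
  p_1/q_1 = 385/16
  p_2/q_2 = 18504/769
  p_3/q_3 = 296449/12320
q_2 = 769 ≤ 1214 < 12320 = q_3, so the answer is 18504/769.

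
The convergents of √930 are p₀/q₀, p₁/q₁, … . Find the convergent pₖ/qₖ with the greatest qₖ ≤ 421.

7441/244

√930 = [30; 2, 60, …] (period length 2).
Convergents:
  p_0/q_0 = 30/1
  p_1/q_1 = 61/2
  p_2/q_2 = 3690/121
  p_3/q_3 = 7441/244
  p_4/q_4 = 450150/14761
q_3 = 244 ≤ 421 < 14761 = q_4, so the answer is 7441/244.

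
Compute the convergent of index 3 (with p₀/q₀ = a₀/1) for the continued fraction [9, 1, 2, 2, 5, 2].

Using pₖ = aₖpₖ₋₁ + pₖ₋₂, qₖ = aₖqₖ₋₁ + qₖ₋₂ (with p₋₁=1, p₋₂=0, q₋₁=0, q₋₂=1):
  k=0: a=9, p=9, q=1
  k=1: a=1, p=10, q=1
  k=2: a=2, p=29, q=3
  k=3: a=2, p=68, q=7

68/7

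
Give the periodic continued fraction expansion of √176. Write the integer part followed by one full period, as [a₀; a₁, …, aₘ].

[13; 3, 1, 3, 26]

a₀ = ⌊√176⌋ = 13.
With m₀=0, d₀=1 and mₖ₊₁ = dₖaₖ − mₖ, dₖ₊₁ = (n − mₖ₊₁²)/dₖ, aₖ₊₁ = ⌊(a₀+mₖ₊₁)/dₖ₊₁⌋:
  k=1: m=13, d=7, a=3
  k=2: m=8, d=16, a=1
  k=3: m=8, d=7, a=3
  k=4: m=13, d=1, a=26
d=1 and a=2a₀=26 at k=4, so the next step gives (m, d) = (13, 7) again — its k=1 value — and the period has length 4.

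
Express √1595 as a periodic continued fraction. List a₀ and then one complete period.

a₀ = ⌊√1595⌋ = 39.
With m₀=0, d₀=1 and mₖ₊₁ = dₖaₖ − mₖ, dₖ₊₁ = (n − mₖ₊₁²)/dₖ, aₖ₊₁ = ⌊(a₀+mₖ₊₁)/dₖ₊₁⌋:
  k=1: m=39, d=74, a=1
  k=2: m=35, d=5, a=14
  k=3: m=35, d=74, a=1
  k=4: m=39, d=1, a=78
d=1 and a=2a₀=78 at k=4, so the next step gives (m, d) = (39, 74) again — its k=1 value — and the period has length 4.

[39; 1, 14, 1, 78]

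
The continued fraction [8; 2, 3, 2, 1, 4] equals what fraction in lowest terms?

Fold from the inside: start with 4/1.
  1 + 1/4 = 5/4
  2 + 4/5 = 14/5
  3 + 5/14 = 47/14
  2 + 14/47 = 108/47
  8 + 47/108 = 911/108

911/108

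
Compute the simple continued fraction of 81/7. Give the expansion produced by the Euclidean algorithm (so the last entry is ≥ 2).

[11; 1, 1, 3]

81 = 11×7 + 4
7 = 1×4 + 3
4 = 1×3 + 1
3 = 3×1 + 0  (stop)
So 81/7 = [11; 1, 1, 3].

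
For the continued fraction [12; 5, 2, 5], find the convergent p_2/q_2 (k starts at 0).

Using pₖ = aₖpₖ₋₁ + pₖ₋₂, qₖ = aₖqₖ₋₁ + qₖ₋₂ (with p₋₁=1, p₋₂=0, q₋₁=0, q₋₂=1):
  k=0: a=12, p=12, q=1
  k=1: a=5, p=61, q=5
  k=2: a=2, p=134, q=11

134/11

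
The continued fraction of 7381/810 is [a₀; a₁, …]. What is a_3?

7381 = 9·810 + 91   →  a_0 = 9
810 = 8·91 + 82   →  a_1 = 8
91 = 1·82 + 9   →  a_2 = 1
82 = 9·9 + 1   →  a_3 = 9

9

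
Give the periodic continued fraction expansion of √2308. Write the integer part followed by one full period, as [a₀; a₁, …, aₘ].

[48; 24, 96]

a₀ = ⌊√2308⌋ = 48.
With m₀=0, d₀=1 and mₖ₊₁ = dₖaₖ − mₖ, dₖ₊₁ = (n − mₖ₊₁²)/dₖ, aₖ₊₁ = ⌊(a₀+mₖ₊₁)/dₖ₊₁⌋:
  k=1: m=48, d=4, a=24
  k=2: m=48, d=1, a=96
d=1 and a=2a₀=96 at k=2, so the next step gives (m, d) = (48, 4) again — its k=1 value — and the period has length 2.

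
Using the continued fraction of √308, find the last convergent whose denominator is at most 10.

√308 = [17; 1, 1, 4, 1, 1, 34, …] (period length 6).
Convergents:
  p_0/q_0 = 17/1
  p_1/q_1 = 18/1
  p_2/q_2 = 35/2
  p_3/q_3 = 158/9
  p_4/q_4 = 193/11
q_3 = 9 ≤ 10 < 11 = q_4, so the answer is 158/9.

158/9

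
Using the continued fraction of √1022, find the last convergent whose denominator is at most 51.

1023/32

√1022 = [31; 1, 30, 1, 62, …] (period length 4).
Convergents:
  p_0/q_0 = 31/1
  p_1/q_1 = 32/1
  p_2/q_2 = 991/31
  p_3/q_3 = 1023/32
  p_4/q_4 = 64417/2015
q_3 = 32 ≤ 51 < 2015 = q_4, so the answer is 1023/32.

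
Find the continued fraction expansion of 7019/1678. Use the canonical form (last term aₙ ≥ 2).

7019 = 4·1678 + 307
1678 = 5·307 + 143
307 = 2·143 + 21
143 = 6·21 + 17
21 = 1·17 + 4
17 = 4·4 + 1
4 = 4·1 + 0  (stop)
So 7019/1678 = [4; 5, 2, 6, 1, 4, 4].

[4; 5, 2, 6, 1, 4, 4]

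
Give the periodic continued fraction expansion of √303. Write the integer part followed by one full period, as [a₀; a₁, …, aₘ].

a₀ = ⌊√303⌋ = 17.

[17; 2, 2, 5, 2, 2, 34]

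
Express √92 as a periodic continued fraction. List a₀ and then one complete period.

a₀ = ⌊√92⌋ = 9.

[9; 1, 1, 2, 4, 2, 1, 1, 18]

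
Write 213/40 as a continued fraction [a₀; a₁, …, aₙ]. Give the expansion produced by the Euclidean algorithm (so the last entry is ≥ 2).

[5; 3, 13]

213 = 5×40 + 13
40 = 3×13 + 1
13 = 13×1 + 0  (stop)
So 213/40 = [5; 3, 13].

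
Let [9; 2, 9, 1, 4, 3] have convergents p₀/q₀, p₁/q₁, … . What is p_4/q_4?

976/103

Using pₖ = aₖpₖ₋₁ + pₖ₋₂, qₖ = aₖqₖ₋₁ + qₖ₋₂ (with p₋₁=1, p₋₂=0, q₋₁=0, q₋₂=1):
  k=0: a=9, p=9, q=1
  k=1: a=2, p=19, q=2
  k=2: a=9, p=180, q=19
  k=3: a=1, p=199, q=21
  k=4: a=4, p=976, q=103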